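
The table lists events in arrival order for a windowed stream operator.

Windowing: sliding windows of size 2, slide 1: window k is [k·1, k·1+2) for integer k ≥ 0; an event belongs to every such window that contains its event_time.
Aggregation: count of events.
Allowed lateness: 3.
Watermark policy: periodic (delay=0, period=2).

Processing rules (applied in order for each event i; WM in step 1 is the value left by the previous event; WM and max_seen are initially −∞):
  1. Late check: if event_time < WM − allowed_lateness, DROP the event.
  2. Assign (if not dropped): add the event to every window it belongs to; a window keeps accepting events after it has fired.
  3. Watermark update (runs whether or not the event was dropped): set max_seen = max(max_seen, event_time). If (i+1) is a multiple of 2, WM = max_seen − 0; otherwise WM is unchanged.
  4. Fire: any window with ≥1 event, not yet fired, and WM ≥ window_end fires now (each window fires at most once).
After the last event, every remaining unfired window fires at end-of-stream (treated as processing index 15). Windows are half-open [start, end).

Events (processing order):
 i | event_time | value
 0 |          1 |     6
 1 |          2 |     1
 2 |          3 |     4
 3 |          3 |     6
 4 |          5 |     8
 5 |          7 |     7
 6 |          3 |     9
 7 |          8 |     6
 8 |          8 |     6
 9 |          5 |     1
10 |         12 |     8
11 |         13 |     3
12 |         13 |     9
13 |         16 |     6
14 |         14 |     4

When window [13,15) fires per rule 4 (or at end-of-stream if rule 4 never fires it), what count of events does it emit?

i=0 t=1 v=6: → [1,3),[0,2); WM=−∞
i=1 t=2 v=1: → [2,4),[1,3); WM=2; [0,2) fires=1
i=2 t=3 v=4: → [3,5),[2,4); WM=2
i=3 t=3 v=6: → [3,5),[2,4); WM=3; [1,3) fires=2
i=4 t=5 v=8: → [5,7),[4,6); WM=3
i=5 t=7 v=7: → [7,9),[6,8); WM=7; [2,4) fires=3 [3,5) fires=2 [4,6) fires=1 [5,7) fires=1
i=6 t=3 v=9: DROP (t<7-3); WM=7
i=7 t=8 v=6: → [8,10),[7,9); WM=8; [6,8) fires=1
i=8 t=8 v=6: → [8,10),[7,9); WM=8
i=9 t=5 v=1: → [5,7),[4,6); WM=8
i=10 t=12 v=8: → [12,14),[11,13); WM=8
i=11 t=13 v=3: → [13,15),[12,14); WM=13; [7,9) fires=3 [8,10) fires=2 [11,13) fires=1
i=12 t=13 v=9: → [13,15),[12,14); WM=13
i=13 t=16 v=6: → [16,18),[15,17); WM=16; [12,14) fires=3 [13,15) fires=2
i=14 t=14 v=4: → [14,16),[13,15); WM=16; [14,16) fires=1

2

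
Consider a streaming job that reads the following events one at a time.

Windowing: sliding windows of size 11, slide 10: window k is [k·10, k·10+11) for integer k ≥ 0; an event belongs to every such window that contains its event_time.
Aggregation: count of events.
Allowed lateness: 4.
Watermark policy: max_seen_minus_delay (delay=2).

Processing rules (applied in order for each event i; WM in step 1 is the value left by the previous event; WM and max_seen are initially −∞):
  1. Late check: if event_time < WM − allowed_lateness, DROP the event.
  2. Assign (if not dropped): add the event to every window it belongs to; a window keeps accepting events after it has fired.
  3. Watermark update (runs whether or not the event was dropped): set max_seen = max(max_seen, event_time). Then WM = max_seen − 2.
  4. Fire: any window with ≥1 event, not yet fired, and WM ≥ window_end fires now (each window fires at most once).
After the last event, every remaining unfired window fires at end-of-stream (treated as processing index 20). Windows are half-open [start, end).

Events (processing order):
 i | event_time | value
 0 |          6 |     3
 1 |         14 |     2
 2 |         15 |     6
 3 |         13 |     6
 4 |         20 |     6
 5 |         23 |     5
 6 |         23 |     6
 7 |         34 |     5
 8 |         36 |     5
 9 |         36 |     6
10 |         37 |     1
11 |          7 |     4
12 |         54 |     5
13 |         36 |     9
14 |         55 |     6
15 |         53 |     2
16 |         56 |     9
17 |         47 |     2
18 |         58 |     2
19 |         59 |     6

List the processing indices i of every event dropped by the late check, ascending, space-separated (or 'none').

i=0 t=6 v=3: → [0,11); WM=4
i=1 t=14 v=2: → [10,21); WM=12; [0,11) fires=1
i=2 t=15 v=6: → [10,21); WM=13
i=3 t=13 v=6: → [10,21); WM=13
i=4 t=20 v=6: → [20,31),[10,21); WM=18
i=5 t=23 v=5: → [20,31); WM=21; [10,21) fires=4
i=6 t=23 v=6: → [20,31); WM=21
i=7 t=34 v=5: → [30,41); WM=32; [20,31) fires=3
i=8 t=36 v=5: → [30,41); WM=34
i=9 t=36 v=6: → [30,41); WM=34
i=10 t=37 v=1: → [30,41); WM=35
i=11 t=7 v=4: DROP (t<35-4); WM=35
i=12 t=54 v=5: → [50,61); WM=52; [30,41) fires=4
i=13 t=36 v=9: DROP (t<52-4); WM=52
i=14 t=55 v=6: → [50,61); WM=53
i=15 t=53 v=2: → [50,61); WM=53
i=16 t=56 v=9: → [50,61); WM=54
i=17 t=47 v=2: DROP (t<54-4); WM=54
i=18 t=58 v=2: → [50,61); WM=56
i=19 t=59 v=6: → [50,61); WM=57

11 13 17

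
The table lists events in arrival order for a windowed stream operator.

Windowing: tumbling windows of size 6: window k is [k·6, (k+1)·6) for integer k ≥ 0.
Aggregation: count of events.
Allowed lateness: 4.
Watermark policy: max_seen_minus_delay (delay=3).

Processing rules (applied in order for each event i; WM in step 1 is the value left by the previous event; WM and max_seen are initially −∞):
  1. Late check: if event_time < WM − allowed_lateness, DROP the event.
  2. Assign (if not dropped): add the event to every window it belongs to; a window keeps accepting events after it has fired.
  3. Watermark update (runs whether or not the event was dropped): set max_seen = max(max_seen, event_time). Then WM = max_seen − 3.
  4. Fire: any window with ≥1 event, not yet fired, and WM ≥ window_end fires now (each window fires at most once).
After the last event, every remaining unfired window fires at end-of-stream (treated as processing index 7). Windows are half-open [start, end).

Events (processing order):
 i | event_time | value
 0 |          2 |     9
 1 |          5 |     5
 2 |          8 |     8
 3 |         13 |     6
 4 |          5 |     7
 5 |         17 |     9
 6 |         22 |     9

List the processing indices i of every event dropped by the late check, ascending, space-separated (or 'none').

i=0 t=2 v=9: → [0,6); WM=-1
i=1 t=5 v=5: → [0,6); WM=2
i=2 t=8 v=8: → [6,12); WM=5
i=3 t=13 v=6: → [12,18); WM=10; [0,6) fires=2
i=4 t=5 v=7: DROP (t<10-4); WM=10
i=5 t=17 v=9: → [12,18); WM=14; [6,12) fires=1
i=6 t=22 v=9: → [18,24); WM=19; [12,18) fires=2

4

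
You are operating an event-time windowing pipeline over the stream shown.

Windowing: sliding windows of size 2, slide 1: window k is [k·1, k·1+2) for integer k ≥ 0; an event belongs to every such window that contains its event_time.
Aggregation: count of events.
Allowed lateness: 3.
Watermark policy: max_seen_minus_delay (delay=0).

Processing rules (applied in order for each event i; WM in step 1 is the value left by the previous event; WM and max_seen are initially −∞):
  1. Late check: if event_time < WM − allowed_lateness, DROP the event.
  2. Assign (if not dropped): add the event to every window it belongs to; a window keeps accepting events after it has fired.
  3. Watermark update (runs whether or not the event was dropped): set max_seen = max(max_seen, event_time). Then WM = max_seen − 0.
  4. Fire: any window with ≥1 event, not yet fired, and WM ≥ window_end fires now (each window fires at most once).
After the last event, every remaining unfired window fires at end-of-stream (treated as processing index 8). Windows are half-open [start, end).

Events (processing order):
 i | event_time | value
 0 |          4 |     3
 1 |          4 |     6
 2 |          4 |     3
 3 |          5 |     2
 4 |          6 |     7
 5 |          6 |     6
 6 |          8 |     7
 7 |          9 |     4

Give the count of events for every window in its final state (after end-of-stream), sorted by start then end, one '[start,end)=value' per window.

[3,5)=3 [4,6)=4 [5,7)=3 [6,8)=2 [7,9)=1 [8,10)=2 [9,11)=1

i=0 t=4 v=3: → [4,6),[3,5); WM=4
i=1 t=4 v=6: → [4,6),[3,5); WM=4
i=2 t=4 v=3: → [4,6),[3,5); WM=4
i=3 t=5 v=2: → [5,7),[4,6); WM=5; [3,5) fires=3
i=4 t=6 v=7: → [6,8),[5,7); WM=6; [4,6) fires=4
i=5 t=6 v=6: → [6,8),[5,7); WM=6
i=6 t=8 v=7: → [8,10),[7,9); WM=8; [5,7) fires=3 [6,8) fires=2
i=7 t=9 v=4: → [9,11),[8,10); WM=9; [7,9) fires=1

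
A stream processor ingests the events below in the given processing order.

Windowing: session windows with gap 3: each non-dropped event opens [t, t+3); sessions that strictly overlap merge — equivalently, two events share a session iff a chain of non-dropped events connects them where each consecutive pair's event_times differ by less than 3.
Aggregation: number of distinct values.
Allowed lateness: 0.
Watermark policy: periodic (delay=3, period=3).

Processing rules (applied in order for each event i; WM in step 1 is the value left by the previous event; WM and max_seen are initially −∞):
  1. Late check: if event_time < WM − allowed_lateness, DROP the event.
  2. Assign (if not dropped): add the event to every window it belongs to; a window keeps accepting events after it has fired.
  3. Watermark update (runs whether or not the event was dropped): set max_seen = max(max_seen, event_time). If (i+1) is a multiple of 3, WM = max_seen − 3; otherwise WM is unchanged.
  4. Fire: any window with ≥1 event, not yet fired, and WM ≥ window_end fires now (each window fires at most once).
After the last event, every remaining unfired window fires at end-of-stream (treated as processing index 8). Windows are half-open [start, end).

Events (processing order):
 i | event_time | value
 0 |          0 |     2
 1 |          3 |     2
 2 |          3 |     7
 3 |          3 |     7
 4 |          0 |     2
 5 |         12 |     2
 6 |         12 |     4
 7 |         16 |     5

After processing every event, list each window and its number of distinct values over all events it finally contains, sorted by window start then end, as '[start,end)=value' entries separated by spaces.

[0,3)=1 [3,6)=2 [12,15)=2 [16,19)=1

i=0 t=0 v=2: → [0,3); WM=−∞
i=1 t=3 v=2: → [3,6); WM=−∞
i=2 t=3 v=7: → [3,6); WM=0
i=3 t=3 v=7: → [3,6); WM=0
i=4 t=0 v=2: → [0,3); WM=0
i=5 t=12 v=2: → [12,15); WM=9
i=6 t=12 v=4: → [12,15); WM=9
i=7 t=16 v=5: → [16,19); WM=9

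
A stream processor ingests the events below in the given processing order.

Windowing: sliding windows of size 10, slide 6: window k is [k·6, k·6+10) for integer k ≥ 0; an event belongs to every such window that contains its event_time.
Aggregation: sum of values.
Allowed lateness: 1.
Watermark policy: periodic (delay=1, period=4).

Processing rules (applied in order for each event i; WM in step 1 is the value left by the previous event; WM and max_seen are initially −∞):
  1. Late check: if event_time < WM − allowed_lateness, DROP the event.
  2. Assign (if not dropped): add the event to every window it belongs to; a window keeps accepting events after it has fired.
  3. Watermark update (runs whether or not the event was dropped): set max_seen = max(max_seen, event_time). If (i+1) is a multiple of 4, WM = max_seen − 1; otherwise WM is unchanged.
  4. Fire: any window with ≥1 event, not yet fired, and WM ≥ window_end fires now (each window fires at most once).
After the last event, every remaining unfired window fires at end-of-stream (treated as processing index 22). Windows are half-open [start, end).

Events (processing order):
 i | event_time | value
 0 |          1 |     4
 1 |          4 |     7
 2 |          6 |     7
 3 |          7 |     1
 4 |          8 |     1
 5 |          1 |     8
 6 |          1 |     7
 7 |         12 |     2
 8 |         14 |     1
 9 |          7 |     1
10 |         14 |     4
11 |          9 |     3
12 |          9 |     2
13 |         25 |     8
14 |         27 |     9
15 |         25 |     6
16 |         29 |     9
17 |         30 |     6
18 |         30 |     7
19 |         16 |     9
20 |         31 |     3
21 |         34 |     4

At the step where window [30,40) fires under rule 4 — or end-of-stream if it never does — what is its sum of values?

20

i=0 t=1 v=4: → [0,10); WM=−∞
i=1 t=4 v=7: → [0,10); WM=−∞
i=2 t=6 v=7: → [6,16),[0,10); WM=−∞
i=3 t=7 v=1: → [6,16),[0,10); WM=6
i=4 t=8 v=1: → [6,16),[0,10); WM=6
i=5 t=1 v=8: DROP (t<6-1); WM=6
i=6 t=1 v=7: DROP (t<6-1); WM=6
i=7 t=12 v=2: → [12,22),[6,16); WM=11; [0,10) fires=20
i=8 t=14 v=1: → [12,22),[6,16); WM=11
i=9 t=7 v=1: DROP (t<11-1); WM=11
i=10 t=14 v=4: → [12,22),[6,16); WM=11
i=11 t=9 v=3: DROP (t<11-1); WM=13
i=12 t=9 v=2: DROP (t<13-1); WM=13
i=13 t=25 v=8: → [24,34),[18,28); WM=13
i=14 t=27 v=9: → [24,34),[18,28); WM=13
i=15 t=25 v=6: → [24,34),[18,28); WM=26; [6,16) fires=16 [12,22) fires=7
i=16 t=29 v=9: → [24,34); WM=26
i=17 t=30 v=6: → [30,40),[24,34); WM=26
i=18 t=30 v=7: → [30,40),[24,34); WM=26
i=19 t=16 v=9: DROP (t<26-1); WM=29; [18,28) fires=23
i=20 t=31 v=3: → [30,40),[24,34); WM=29
i=21 t=34 v=4: → [30,40); WM=29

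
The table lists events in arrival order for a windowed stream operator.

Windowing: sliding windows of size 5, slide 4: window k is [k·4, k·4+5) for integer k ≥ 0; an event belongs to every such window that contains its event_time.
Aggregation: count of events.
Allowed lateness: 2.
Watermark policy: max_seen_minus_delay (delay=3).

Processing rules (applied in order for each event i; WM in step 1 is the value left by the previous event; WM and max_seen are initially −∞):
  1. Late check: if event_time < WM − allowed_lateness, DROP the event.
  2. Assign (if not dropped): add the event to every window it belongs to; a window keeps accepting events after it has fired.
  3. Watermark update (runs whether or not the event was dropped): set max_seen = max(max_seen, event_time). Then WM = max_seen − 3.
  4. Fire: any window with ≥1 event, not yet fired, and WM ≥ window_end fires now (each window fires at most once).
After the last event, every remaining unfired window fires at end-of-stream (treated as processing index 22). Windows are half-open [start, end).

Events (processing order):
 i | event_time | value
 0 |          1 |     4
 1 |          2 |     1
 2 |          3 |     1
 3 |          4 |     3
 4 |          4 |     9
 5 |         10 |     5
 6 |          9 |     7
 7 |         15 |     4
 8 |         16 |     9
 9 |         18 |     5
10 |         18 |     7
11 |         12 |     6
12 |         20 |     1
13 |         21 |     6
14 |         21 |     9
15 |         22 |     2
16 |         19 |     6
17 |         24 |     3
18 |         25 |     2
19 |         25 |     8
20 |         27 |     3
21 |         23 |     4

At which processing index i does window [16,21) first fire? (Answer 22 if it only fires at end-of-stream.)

i=0 t=1 v=4: → [0,5); WM=-2
i=1 t=2 v=1: → [0,5); WM=-1
i=2 t=3 v=1: → [0,5); WM=0
i=3 t=4 v=3: → [4,9),[0,5); WM=1
i=4 t=4 v=9: → [4,9),[0,5); WM=1
i=5 t=10 v=5: → [8,13); WM=7; [0,5) fires=5
i=6 t=9 v=7: → [8,13); WM=7
i=7 t=15 v=4: → [12,17); WM=12; [4,9) fires=2
i=8 t=16 v=9: → [16,21),[12,17); WM=13; [8,13) fires=2
i=9 t=18 v=5: → [16,21); WM=15
i=10 t=18 v=7: → [16,21); WM=15
i=11 t=12 v=6: DROP (t<15-2); WM=15
i=12 t=20 v=1: → [20,25),[16,21); WM=17; [12,17) fires=2
i=13 t=21 v=6: → [20,25); WM=18
i=14 t=21 v=9: → [20,25); WM=18
i=15 t=22 v=2: → [20,25); WM=19
i=16 t=19 v=6: → [16,21); WM=19
i=17 t=24 v=3: → [24,29),[20,25); WM=21; [16,21) fires=5
i=18 t=25 v=2: → [24,29); WM=22
i=19 t=25 v=8: → [24,29); WM=22
i=20 t=27 v=3: → [24,29); WM=24
i=21 t=23 v=4: → [20,25); WM=24

17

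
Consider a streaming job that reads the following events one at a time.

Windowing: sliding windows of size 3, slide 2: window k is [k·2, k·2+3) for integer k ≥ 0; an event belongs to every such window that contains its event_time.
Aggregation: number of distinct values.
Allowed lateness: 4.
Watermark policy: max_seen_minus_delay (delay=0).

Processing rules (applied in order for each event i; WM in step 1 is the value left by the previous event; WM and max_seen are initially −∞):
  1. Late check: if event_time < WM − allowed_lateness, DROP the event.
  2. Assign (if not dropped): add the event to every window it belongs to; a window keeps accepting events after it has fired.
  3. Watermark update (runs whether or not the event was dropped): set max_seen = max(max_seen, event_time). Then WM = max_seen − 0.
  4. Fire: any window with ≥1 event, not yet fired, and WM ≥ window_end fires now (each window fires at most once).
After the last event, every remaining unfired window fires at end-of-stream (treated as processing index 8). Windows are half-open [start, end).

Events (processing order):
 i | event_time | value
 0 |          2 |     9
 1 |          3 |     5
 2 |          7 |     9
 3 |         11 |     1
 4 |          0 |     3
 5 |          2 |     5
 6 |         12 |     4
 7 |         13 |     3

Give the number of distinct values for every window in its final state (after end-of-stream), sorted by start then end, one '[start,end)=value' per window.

[0,3)=1 [2,5)=2 [6,9)=1 [10,13)=2 [12,15)=2

i=0 t=2 v=9: → [2,5),[0,3); WM=2
i=1 t=3 v=5: → [2,5); WM=3; [0,3) fires=1
i=2 t=7 v=9: → [6,9); WM=7; [2,5) fires=2
i=3 t=11 v=1: → [10,13); WM=11; [6,9) fires=1
i=4 t=0 v=3: DROP (t<11-4); WM=11
i=5 t=2 v=5: DROP (t<11-4); WM=11
i=6 t=12 v=4: → [12,15),[10,13); WM=12
i=7 t=13 v=3: → [12,15); WM=13; [10,13) fires=2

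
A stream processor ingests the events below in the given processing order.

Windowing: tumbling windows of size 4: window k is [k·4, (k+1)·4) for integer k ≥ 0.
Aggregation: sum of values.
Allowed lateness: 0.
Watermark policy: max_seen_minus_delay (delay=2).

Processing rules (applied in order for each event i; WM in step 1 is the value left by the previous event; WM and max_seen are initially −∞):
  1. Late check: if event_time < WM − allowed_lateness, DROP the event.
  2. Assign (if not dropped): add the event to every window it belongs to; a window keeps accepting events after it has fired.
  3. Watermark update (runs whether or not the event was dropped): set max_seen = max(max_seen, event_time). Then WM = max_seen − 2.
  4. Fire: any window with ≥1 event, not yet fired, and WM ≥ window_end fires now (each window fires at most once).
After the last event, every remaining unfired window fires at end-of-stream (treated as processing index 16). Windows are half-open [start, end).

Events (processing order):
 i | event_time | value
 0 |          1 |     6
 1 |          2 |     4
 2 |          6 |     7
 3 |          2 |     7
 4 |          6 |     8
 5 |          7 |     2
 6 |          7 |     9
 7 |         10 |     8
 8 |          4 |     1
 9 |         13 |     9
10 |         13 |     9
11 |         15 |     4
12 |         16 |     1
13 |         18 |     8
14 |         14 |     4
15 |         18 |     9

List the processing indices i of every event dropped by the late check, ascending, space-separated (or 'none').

3 8 14

i=0 t=1 v=6: → [0,4); WM=-1
i=1 t=2 v=4: → [0,4); WM=0
i=2 t=6 v=7: → [4,8); WM=4; [0,4) fires=10
i=3 t=2 v=7: DROP (t<4-0); WM=4
i=4 t=6 v=8: → [4,8); WM=4
i=5 t=7 v=2: → [4,8); WM=5
i=6 t=7 v=9: → [4,8); WM=5
i=7 t=10 v=8: → [8,12); WM=8; [4,8) fires=26
i=8 t=4 v=1: DROP (t<8-0); WM=8
i=9 t=13 v=9: → [12,16); WM=11
i=10 t=13 v=9: → [12,16); WM=11
i=11 t=15 v=4: → [12,16); WM=13; [8,12) fires=8
i=12 t=16 v=1: → [16,20); WM=14
i=13 t=18 v=8: → [16,20); WM=16; [12,16) fires=22
i=14 t=14 v=4: DROP (t<16-0); WM=16
i=15 t=18 v=9: → [16,20); WM=16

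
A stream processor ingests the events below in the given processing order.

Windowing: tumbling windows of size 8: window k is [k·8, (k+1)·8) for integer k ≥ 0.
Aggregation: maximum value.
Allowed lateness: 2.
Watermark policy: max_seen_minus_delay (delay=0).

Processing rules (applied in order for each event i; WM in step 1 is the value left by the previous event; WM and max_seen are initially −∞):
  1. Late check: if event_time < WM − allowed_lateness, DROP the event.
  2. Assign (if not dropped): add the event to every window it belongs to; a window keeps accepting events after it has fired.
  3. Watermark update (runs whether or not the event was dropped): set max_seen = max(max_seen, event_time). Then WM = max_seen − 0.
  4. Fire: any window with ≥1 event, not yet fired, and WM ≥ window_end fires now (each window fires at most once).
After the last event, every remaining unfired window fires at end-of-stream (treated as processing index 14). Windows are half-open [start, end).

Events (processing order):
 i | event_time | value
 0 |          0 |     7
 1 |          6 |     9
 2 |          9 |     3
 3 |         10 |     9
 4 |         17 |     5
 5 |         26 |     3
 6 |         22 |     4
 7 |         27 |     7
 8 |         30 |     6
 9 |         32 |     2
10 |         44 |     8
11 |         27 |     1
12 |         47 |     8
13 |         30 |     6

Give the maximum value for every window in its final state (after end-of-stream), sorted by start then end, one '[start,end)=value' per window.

i=0 t=0 v=7: → [0,8); WM=0
i=1 t=6 v=9: → [0,8); WM=6
i=2 t=9 v=3: → [8,16); WM=9; [0,8) fires=9
i=3 t=10 v=9: → [8,16); WM=10
i=4 t=17 v=5: → [16,24); WM=17; [8,16) fires=9
i=5 t=26 v=3: → [24,32); WM=26; [16,24) fires=5
i=6 t=22 v=4: DROP (t<26-2); WM=26
i=7 t=27 v=7: → [24,32); WM=27
i=8 t=30 v=6: → [24,32); WM=30
i=9 t=32 v=2: → [32,40); WM=32; [24,32) fires=7
i=10 t=44 v=8: → [40,48); WM=44; [32,40) fires=2
i=11 t=27 v=1: DROP (t<44-2); WM=44
i=12 t=47 v=8: → [40,48); WM=47
i=13 t=30 v=6: DROP (t<47-2); WM=47

[0,8)=9 [8,16)=9 [16,24)=5 [24,32)=7 [32,40)=2 [40,48)=8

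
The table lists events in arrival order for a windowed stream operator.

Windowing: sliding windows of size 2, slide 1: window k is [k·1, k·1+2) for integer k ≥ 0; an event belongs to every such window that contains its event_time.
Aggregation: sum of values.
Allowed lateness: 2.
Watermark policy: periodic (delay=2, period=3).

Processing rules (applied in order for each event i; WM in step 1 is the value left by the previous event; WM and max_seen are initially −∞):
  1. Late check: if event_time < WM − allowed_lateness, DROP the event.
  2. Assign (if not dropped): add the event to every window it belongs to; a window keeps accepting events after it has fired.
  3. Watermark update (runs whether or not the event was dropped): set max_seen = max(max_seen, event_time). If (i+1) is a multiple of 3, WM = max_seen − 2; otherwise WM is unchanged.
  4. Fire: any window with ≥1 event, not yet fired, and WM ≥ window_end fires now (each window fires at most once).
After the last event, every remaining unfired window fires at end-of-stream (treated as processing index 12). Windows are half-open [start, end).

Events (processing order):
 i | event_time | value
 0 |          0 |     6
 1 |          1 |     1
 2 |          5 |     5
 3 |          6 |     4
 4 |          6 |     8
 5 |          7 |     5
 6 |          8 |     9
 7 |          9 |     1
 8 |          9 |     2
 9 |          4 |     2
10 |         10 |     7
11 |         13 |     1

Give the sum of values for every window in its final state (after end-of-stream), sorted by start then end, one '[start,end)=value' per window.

[0,2)=7 [1,3)=1 [4,6)=5 [5,7)=17 [6,8)=17 [7,9)=14 [8,10)=12 [9,11)=10 [10,12)=7 [12,14)=1 [13,15)=1

i=0 t=0 v=6: → [0,2); WM=−∞
i=1 t=1 v=1: → [1,3),[0,2); WM=−∞
i=2 t=5 v=5: → [5,7),[4,6); WM=3; [0,2) fires=7 [1,3) fires=1
i=3 t=6 v=4: → [6,8),[5,7); WM=3
i=4 t=6 v=8: → [6,8),[5,7); WM=3
i=5 t=7 v=5: → [7,9),[6,8); WM=5
i=6 t=8 v=9: → [8,10),[7,9); WM=5
i=7 t=9 v=1: → [9,11),[8,10); WM=5
i=8 t=9 v=2: → [9,11),[8,10); WM=7; [4,6) fires=5 [5,7) fires=17
i=9 t=4 v=2: DROP (t<7-2); WM=7
i=10 t=10 v=7: → [10,12),[9,11); WM=7
i=11 t=13 v=1: → [13,15),[12,14); WM=11; [6,8) fires=17 [7,9) fires=14 [8,10) fires=12 [9,11) fires=10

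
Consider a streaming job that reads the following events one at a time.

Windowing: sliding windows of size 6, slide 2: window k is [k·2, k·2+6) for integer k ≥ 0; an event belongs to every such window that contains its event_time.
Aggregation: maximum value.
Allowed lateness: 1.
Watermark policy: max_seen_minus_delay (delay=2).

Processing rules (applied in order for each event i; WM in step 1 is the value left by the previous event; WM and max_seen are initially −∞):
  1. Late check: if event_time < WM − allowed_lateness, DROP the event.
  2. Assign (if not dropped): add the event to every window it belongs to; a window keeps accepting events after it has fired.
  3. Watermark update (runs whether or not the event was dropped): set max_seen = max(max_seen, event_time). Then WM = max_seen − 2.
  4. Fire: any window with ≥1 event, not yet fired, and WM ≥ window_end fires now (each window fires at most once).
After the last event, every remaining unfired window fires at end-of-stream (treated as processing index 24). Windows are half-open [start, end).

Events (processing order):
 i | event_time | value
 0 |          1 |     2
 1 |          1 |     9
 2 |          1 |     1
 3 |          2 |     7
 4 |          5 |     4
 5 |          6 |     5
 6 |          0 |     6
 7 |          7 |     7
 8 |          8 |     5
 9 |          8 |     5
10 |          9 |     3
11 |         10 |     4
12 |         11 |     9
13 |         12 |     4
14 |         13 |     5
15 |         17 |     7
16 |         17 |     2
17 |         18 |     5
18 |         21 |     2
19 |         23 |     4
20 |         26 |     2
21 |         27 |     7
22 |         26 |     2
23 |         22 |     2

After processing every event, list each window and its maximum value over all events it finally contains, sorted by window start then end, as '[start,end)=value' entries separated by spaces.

[0,6)=9 [2,8)=7 [4,10)=7 [6,12)=9 [8,14)=9 [10,16)=9 [12,18)=7 [14,20)=7 [16,22)=7 [18,24)=5 [20,26)=4 [22,28)=7 [24,30)=7 [26,32)=7

i=0 t=1 v=2: → [0,6); WM=-1
i=1 t=1 v=9: → [0,6); WM=-1
i=2 t=1 v=1: → [0,6); WM=-1
i=3 t=2 v=7: → [2,8),[0,6); WM=0
i=4 t=5 v=4: → [4,10),[2,8),[0,6); WM=3
i=5 t=6 v=5: → [6,12),[4,10),[2,8); WM=4
i=6 t=0 v=6: DROP (t<4-1); WM=4
i=7 t=7 v=7: → [6,12),[4,10),[2,8); WM=5
i=8 t=8 v=5: → [8,14),[6,12),[4,10); WM=6; [0,6) fires=9
i=9 t=8 v=5: → [8,14),[6,12),[4,10); WM=6
i=10 t=9 v=3: → [8,14),[6,12),[4,10); WM=7
i=11 t=10 v=4: → [10,16),[8,14),[6,12); WM=8; [2,8) fires=7
i=12 t=11 v=9: → [10,16),[8,14),[6,12); WM=9
i=13 t=12 v=4: → [12,18),[10,16),[8,14); WM=10; [4,10) fires=7
i=14 t=13 v=5: → [12,18),[10,16),[8,14); WM=11
i=15 t=17 v=7: → [16,22),[14,20),[12,18); WM=15; [6,12) fires=9 [8,14) fires=9
i=16 t=17 v=2: → [16,22),[14,20),[12,18); WM=15
i=17 t=18 v=5: → [18,24),[16,22),[14,20); WM=16; [10,16) fires=9
i=18 t=21 v=2: → [20,26),[18,24),[16,22); WM=19; [12,18) fires=7
i=19 t=23 v=4: → [22,28),[20,26),[18,24); WM=21; [14,20) fires=7
i=20 t=26 v=2: → [26,32),[24,30),[22,28); WM=24; [16,22) fires=7 [18,24) fires=5
i=21 t=27 v=7: → [26,32),[24,30),[22,28); WM=25
i=22 t=26 v=2: → [26,32),[24,30),[22,28); WM=25
i=23 t=22 v=2: DROP (t<25-1); WM=25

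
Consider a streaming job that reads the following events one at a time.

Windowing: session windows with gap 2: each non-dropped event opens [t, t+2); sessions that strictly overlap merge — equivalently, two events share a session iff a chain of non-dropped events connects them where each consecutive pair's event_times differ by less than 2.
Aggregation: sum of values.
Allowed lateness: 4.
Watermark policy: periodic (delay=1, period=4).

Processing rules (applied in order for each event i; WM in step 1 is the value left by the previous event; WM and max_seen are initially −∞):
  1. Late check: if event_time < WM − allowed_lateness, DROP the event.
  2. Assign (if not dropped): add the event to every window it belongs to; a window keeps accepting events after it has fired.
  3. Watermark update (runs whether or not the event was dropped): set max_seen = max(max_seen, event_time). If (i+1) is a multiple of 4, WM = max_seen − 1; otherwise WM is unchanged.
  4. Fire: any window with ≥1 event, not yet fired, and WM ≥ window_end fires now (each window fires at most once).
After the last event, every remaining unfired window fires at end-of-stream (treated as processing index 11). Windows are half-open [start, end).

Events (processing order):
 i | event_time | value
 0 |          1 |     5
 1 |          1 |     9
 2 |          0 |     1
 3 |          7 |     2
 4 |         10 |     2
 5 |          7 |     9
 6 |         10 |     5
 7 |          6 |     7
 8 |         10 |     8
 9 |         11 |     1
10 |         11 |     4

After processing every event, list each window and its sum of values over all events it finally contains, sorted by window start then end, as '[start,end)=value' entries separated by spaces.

[0,3)=15 [6,9)=18 [10,13)=20

i=0 t=1 v=5: → [1,3); WM=−∞
i=1 t=1 v=9: → [1,3); WM=−∞
i=2 t=0 v=1: → [0,3); WM=−∞
i=3 t=7 v=2: → [7,9); WM=6
i=4 t=10 v=2: → [10,12); WM=6
i=5 t=7 v=9: → [7,9); WM=6
i=6 t=10 v=5: → [10,12); WM=6
i=7 t=6 v=7: → [6,9); WM=9
i=8 t=10 v=8: → [10,12); WM=9
i=9 t=11 v=1: → [10,13); WM=9
i=10 t=11 v=4: → [10,13); WM=9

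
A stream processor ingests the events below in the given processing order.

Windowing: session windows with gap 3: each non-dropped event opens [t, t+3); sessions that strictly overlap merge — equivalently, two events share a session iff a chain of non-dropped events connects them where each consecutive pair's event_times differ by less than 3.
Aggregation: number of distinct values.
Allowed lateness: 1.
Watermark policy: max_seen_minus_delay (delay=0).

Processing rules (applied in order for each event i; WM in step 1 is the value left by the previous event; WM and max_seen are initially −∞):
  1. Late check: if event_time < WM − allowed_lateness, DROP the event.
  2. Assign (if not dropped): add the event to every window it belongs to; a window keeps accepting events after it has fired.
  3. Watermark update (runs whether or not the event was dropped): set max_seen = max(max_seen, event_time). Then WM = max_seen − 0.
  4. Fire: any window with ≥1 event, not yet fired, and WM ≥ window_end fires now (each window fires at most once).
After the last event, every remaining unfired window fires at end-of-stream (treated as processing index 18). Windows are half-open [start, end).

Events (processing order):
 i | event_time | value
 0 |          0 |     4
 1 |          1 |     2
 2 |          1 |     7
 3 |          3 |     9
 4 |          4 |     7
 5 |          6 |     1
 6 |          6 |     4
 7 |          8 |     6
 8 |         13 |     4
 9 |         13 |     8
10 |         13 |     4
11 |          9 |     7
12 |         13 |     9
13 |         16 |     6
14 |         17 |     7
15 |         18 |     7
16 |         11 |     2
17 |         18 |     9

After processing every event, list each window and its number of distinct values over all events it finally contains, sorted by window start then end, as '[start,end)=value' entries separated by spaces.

i=0 t=0 v=4: → [0,3); WM=0
i=1 t=1 v=2: → [0,4); WM=1
i=2 t=1 v=7: → [0,4); WM=1
i=3 t=3 v=9: → [0,6); WM=3
i=4 t=4 v=7: → [0,7); WM=4
i=5 t=6 v=1: → [0,9); WM=6
i=6 t=6 v=4: → [0,9); WM=6
i=7 t=8 v=6: → [0,11); WM=8
i=8 t=13 v=4: → [13,16); WM=13
i=9 t=13 v=8: → [13,16); WM=13
i=10 t=13 v=4: → [13,16); WM=13
i=11 t=9 v=7: DROP (t<13-1); WM=13
i=12 t=13 v=9: → [13,16); WM=13
i=13 t=16 v=6: → [16,19); WM=16
i=14 t=17 v=7: → [16,20); WM=17
i=15 t=18 v=7: → [16,21); WM=18
i=16 t=11 v=2: DROP (t<18-1); WM=18
i=17 t=18 v=9: → [16,21); WM=18

[0,11)=6 [13,16)=3 [16,21)=3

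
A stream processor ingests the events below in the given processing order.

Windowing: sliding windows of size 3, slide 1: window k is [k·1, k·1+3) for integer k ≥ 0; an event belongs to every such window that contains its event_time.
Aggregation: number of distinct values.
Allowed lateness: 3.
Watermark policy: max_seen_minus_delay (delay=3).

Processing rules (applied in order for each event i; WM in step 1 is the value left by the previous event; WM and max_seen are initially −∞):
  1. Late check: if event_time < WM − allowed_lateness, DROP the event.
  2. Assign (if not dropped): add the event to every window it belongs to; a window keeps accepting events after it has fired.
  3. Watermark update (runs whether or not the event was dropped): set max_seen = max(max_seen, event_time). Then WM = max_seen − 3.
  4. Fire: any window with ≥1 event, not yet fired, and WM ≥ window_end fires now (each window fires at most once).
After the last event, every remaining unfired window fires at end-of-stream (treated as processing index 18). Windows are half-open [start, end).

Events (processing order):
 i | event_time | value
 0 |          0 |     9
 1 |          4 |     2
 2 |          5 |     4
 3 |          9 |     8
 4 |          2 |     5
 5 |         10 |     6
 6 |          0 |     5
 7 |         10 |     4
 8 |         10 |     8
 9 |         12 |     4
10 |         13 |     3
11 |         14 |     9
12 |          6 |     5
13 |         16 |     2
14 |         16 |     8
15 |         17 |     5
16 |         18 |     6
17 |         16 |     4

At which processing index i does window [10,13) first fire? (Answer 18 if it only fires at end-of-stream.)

13

i=0 t=0 v=9: → [0,3); WM=-3
i=1 t=4 v=2: → [4,7),[3,6),[2,5); WM=1
i=2 t=5 v=4: → [5,8),[4,7),[3,6); WM=2
i=3 t=9 v=8: → [9,12),[8,11),[7,10); WM=6; [0,3) fires=1 [2,5) fires=1 [3,6) fires=2
i=4 t=2 v=5: DROP (t<6-3); WM=6
i=5 t=10 v=6: → [10,13),[9,12),[8,11); WM=7; [4,7) fires=2
i=6 t=0 v=5: DROP (t<7-3); WM=7
i=7 t=10 v=4: → [10,13),[9,12),[8,11); WM=7
i=8 t=10 v=8: → [10,13),[9,12),[8,11); WM=7
i=9 t=12 v=4: → [12,15),[11,14),[10,13); WM=9; [5,8) fires=1
i=10 t=13 v=3: → [13,16),[12,15),[11,14); WM=10; [7,10) fires=1
i=11 t=14 v=9: → [14,17),[13,16),[12,15); WM=11; [8,11) fires=3
i=12 t=6 v=5: DROP (t<11-3); WM=11
i=13 t=16 v=2: → [16,19),[15,18),[14,17); WM=13; [9,12) fires=3 [10,13) fires=3
i=14 t=16 v=8: → [16,19),[15,18),[14,17); WM=13
i=15 t=17 v=5: → [17,20),[16,19),[15,18); WM=14; [11,14) fires=2
i=16 t=18 v=6: → [18,21),[17,20),[16,19); WM=15; [12,15) fires=3
i=17 t=16 v=4: → [16,19),[15,18),[14,17); WM=15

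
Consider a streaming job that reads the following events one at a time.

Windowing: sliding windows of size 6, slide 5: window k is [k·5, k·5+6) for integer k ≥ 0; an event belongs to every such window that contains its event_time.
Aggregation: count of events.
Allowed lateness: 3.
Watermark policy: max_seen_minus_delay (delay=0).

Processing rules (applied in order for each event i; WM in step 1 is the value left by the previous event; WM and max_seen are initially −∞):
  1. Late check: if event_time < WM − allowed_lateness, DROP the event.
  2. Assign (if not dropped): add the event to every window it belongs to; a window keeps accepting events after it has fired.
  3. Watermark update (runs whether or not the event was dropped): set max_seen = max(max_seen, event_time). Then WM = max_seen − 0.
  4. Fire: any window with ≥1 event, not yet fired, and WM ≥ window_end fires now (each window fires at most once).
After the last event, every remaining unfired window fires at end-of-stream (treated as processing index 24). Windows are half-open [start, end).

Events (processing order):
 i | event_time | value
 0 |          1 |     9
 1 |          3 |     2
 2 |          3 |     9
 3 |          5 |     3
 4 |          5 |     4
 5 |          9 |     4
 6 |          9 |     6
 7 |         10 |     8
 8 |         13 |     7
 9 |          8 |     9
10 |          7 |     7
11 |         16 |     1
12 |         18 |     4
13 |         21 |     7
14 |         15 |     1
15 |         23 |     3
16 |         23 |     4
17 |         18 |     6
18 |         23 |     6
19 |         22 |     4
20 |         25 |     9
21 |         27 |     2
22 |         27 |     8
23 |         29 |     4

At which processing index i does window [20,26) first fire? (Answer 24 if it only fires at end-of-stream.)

21

i=0 t=1 v=9: → [0,6); WM=1
i=1 t=3 v=2: → [0,6); WM=3
i=2 t=3 v=9: → [0,6); WM=3
i=3 t=5 v=3: → [5,11),[0,6); WM=5
i=4 t=5 v=4: → [5,11),[0,6); WM=5
i=5 t=9 v=4: → [5,11); WM=9; [0,6) fires=5
i=6 t=9 v=6: → [5,11); WM=9
i=7 t=10 v=8: → [10,16),[5,11); WM=10
i=8 t=13 v=7: → [10,16); WM=13; [5,11) fires=5
i=9 t=8 v=9: DROP (t<13-3); WM=13
i=10 t=7 v=7: DROP (t<13-3); WM=13
i=11 t=16 v=1: → [15,21); WM=16; [10,16) fires=2
i=12 t=18 v=4: → [15,21); WM=18
i=13 t=21 v=7: → [20,26); WM=21; [15,21) fires=2
i=14 t=15 v=1: DROP (t<21-3); WM=21
i=15 t=23 v=3: → [20,26); WM=23
i=16 t=23 v=4: → [20,26); WM=23
i=17 t=18 v=6: DROP (t<23-3); WM=23
i=18 t=23 v=6: → [20,26); WM=23
i=19 t=22 v=4: → [20,26); WM=23
i=20 t=25 v=9: → [25,31),[20,26); WM=25
i=21 t=27 v=2: → [25,31); WM=27; [20,26) fires=6
i=22 t=27 v=8: → [25,31); WM=27
i=23 t=29 v=4: → [25,31); WM=29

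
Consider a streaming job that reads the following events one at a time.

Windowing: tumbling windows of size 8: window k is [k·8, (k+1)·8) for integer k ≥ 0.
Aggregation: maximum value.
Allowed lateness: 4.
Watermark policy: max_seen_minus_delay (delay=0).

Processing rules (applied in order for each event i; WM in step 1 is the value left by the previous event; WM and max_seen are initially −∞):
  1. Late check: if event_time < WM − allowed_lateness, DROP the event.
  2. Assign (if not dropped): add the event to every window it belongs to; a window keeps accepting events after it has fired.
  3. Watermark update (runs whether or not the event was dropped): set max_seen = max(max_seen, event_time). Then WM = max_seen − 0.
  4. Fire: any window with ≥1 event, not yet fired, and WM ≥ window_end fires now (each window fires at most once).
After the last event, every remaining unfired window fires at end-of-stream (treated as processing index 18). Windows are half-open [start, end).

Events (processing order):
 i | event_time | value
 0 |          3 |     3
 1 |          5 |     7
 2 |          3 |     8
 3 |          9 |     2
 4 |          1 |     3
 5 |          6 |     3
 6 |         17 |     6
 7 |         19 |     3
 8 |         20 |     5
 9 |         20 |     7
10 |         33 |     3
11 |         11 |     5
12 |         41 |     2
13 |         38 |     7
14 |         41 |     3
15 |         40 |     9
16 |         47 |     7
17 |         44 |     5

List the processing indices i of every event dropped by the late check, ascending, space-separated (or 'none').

i=0 t=3 v=3: → [0,8); WM=3
i=1 t=5 v=7: → [0,8); WM=5
i=2 t=3 v=8: → [0,8); WM=5
i=3 t=9 v=2: → [8,16); WM=9; [0,8) fires=8
i=4 t=1 v=3: DROP (t<9-4); WM=9
i=5 t=6 v=3: → [0,8); WM=9
i=6 t=17 v=6: → [16,24); WM=17; [8,16) fires=2
i=7 t=19 v=3: → [16,24); WM=19
i=8 t=20 v=5: → [16,24); WM=20
i=9 t=20 v=7: → [16,24); WM=20
i=10 t=33 v=3: → [32,40); WM=33; [16,24) fires=7
i=11 t=11 v=5: DROP (t<33-4); WM=33
i=12 t=41 v=2: → [40,48); WM=41; [32,40) fires=3
i=13 t=38 v=7: → [32,40); WM=41
i=14 t=41 v=3: → [40,48); WM=41
i=15 t=40 v=9: → [40,48); WM=41
i=16 t=47 v=7: → [40,48); WM=47
i=17 t=44 v=5: → [40,48); WM=47

4 11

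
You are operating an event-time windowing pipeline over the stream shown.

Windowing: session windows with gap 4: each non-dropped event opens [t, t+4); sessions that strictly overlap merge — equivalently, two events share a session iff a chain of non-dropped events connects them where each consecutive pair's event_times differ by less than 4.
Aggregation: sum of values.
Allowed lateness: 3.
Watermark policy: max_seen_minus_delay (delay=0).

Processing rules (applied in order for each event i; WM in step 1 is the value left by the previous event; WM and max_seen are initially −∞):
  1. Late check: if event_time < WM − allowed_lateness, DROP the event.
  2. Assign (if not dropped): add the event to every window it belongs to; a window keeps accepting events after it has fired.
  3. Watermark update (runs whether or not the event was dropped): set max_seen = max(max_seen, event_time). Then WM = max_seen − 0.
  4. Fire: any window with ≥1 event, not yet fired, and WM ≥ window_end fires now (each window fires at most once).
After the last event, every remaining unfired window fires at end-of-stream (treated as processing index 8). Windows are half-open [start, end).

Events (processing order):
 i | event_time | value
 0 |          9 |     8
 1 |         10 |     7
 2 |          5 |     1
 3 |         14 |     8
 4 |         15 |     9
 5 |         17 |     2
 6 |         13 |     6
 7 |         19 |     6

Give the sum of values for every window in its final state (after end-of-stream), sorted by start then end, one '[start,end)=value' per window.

i=0 t=9 v=8: → [9,13); WM=9
i=1 t=10 v=7: → [9,14); WM=10
i=2 t=5 v=1: DROP (t<10-3); WM=10
i=3 t=14 v=8: → [14,18); WM=14
i=4 t=15 v=9: → [14,19); WM=15
i=5 t=17 v=2: → [14,21); WM=17
i=6 t=13 v=6: DROP (t<17-3); WM=17
i=7 t=19 v=6: → [14,23); WM=19

[9,14)=15 [14,23)=25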